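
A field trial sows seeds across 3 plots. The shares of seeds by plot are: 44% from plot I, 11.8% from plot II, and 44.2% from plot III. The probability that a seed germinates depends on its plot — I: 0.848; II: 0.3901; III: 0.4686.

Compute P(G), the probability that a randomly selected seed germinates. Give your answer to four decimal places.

P(G) = P(G|I)·P(I) + P(G|II)·P(II) + P(G|III)·P(III)
      = 0.848·0.44 + 0.3901·0.118 + 0.4686·0.442
      = 0.37312 + 0.0460318 + 0.2071212 = 0.626273

P(G) ≈ 0.6263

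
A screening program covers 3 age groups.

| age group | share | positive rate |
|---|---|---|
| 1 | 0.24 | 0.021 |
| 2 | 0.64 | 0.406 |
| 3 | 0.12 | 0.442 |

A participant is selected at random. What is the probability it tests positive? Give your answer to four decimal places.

P(T) = P(T|1)·P(1) + P(T|2)·P(2) + P(T|3)·P(3)
      = 0.021·0.24 + 0.406·0.64 + 0.442·0.12
      = 0.00504 + 0.25984 + 0.05304 = 0.31792

P(T) ≈ 0.3179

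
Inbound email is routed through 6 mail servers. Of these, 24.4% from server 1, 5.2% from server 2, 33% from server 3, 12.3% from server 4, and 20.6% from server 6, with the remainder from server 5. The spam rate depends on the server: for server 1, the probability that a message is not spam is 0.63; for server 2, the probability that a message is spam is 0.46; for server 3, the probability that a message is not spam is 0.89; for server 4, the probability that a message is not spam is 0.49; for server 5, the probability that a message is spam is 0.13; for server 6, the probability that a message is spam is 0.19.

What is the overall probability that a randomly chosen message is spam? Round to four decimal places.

P(S) ≈ 0.2582

P(5) = 1 − (0.244 + 0.052 + 0.33 + 0.123 + 0.206) = 0.045.
P(S|1) = 1 − 0.63 = 0.37.
P(S|3) = 1 − 0.89 = 0.11.
P(S|4) = 1 − 0.49 = 0.51.
Summing over the partition,
P(S) = P(S|1)·P(1) + P(S|2)·P(2) + P(S|3)·P(3) + P(S|4)·P(4) + P(S|5)·P(5) + P(S|6)·P(6)
      = 0.37·0.244 + 0.46·0.052 + 0.11·0.33 + 0.51·0.123 + 0.13·0.045 + 0.19·0.206
      = 0.09028 + 0.02392 + 0.0363 + 0.06273 + 0.00585 + 0.03914 = 0.25822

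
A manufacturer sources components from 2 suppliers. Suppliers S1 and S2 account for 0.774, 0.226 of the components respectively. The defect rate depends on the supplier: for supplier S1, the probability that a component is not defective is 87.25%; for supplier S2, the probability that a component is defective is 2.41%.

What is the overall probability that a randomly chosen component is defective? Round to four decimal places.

0.1041

P(D|S1) = 1 − 0.8725 = 0.1275.
By the law of total probability,
P(D) = P(D|S1)·P(S1) + P(D|S2)·P(S2)
      = 0.1275·0.774 + 0.0241·0.226
      = 0.098685 + 0.0054466 = 0.1041316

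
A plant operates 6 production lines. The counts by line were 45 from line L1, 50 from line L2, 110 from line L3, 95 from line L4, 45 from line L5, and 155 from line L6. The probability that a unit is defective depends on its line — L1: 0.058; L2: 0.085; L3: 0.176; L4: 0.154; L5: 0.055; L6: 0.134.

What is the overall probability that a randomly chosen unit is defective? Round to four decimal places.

Total: 45 + 50 + 110 + 95 + 45 + 155 = 500.
P(L1) = 45/500 = 0.09. P(L2) = 50/500 = 0.1. P(L3) = 110/500 = 0.22. P(L4) = 95/500 = 0.19. P(L5) = 45/500 = 0.09. P(L6) = 155/500 = 0.31.
P(D) = P(D|L1)·P(L1) + P(D|L2)·P(L2) + P(D|L3)·P(L3) + P(D|L4)·P(L4) + P(D|L5)·P(L5) + P(D|L6)·P(L6)
      = 0.058·0.09 + 0.085·0.1 + 0.176·0.22 + 0.154·0.19 + 0.055·0.09 + 0.134·0.31
      = 0.00522 + 0.0085 + 0.03872 + 0.02926 + 0.00495 + 0.04154 = 0.12819

0.1282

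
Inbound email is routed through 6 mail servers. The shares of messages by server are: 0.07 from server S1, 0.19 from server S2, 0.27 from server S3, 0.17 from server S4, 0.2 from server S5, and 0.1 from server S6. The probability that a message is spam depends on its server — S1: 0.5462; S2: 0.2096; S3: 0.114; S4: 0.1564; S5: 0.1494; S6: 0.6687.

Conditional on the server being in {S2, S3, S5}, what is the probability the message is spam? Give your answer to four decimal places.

P(S|J) ≈ 0.1522

Let J = {S2, S3, S5}.
P(J) = 0.19 + 0.27 + 0.2 = 0.66.
P(S ∩ J) = 0.2096·0.19 + 0.114·0.27 + 0.1494·0.2 = 0.039824 + 0.03078 + 0.02988 = 0.100484.
P(S | J) = 0.100484 / 0.66 = 0.152248…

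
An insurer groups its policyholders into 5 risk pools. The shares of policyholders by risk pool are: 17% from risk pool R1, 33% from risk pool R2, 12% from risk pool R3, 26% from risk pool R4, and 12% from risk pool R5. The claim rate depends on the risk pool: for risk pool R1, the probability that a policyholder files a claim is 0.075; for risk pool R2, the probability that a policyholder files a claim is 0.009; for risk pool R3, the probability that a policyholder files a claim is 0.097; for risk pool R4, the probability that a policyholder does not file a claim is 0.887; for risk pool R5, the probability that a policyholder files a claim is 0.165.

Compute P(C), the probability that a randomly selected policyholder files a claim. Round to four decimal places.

P(C|R4) = 1 − 0.887 = 0.113.
By the law of total probability,
P(C) = P(C|R1)·P(R1) + P(C|R2)·P(R2) + P(C|R3)·P(R3) + P(C|R4)·P(R4) + P(C|R5)·P(R5)
      = 0.075·0.17 + 0.009·0.33 + 0.097·0.12 + 0.113·0.26 + 0.165·0.12
      = 0.01275 + 0.00297 + 0.01164 + 0.02938 + 0.0198 = 0.07654

0.0765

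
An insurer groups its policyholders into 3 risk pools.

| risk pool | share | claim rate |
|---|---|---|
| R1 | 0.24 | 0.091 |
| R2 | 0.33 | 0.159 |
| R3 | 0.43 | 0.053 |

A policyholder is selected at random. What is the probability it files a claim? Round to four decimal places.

P(C) ≈ 0.0971

P(C) = P(C|R1)·P(R1) + P(C|R2)·P(R2) + P(C|R3)·P(R3)
      = 0.091·0.24 + 0.159·0.33 + 0.053·0.43
      = 0.02184 + 0.05247 + 0.02279 = 0.0971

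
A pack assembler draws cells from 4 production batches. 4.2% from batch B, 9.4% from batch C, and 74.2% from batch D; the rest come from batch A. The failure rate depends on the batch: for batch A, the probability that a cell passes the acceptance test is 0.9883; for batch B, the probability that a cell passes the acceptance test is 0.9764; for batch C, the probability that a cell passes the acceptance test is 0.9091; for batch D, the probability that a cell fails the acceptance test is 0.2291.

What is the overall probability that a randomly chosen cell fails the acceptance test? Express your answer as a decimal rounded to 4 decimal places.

P(A) = 1 − (0.042 + 0.094 + 0.742) = 0.122.
P(F|A) = 1 − 0.9883 = 0.0117.
P(F|B) = 1 − 0.9764 = 0.0236.
P(F|C) = 1 − 0.9091 = 0.0909.
P(F) = P(F|A)·P(A) + P(F|B)·P(B) + P(F|C)·P(C) + P(F|D)·P(D)
      = 0.0117·0.122 + 0.0236·0.042 + 0.0909·0.094 + 0.2291·0.742
      = 0.0014274 + 0.0009912 + 0.0085446 + 0.1699922 = 0.1809554

0.1810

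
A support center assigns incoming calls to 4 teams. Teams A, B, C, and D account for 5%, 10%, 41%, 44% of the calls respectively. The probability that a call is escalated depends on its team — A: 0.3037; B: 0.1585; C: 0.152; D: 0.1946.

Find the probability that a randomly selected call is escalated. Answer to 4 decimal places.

P(E) ≈ 0.1790

Using total probability over the partition,
P(E) = P(E|A)·P(A) + P(E|B)·P(B) + P(E|C)·P(C) + P(E|D)·P(D)
      = 0.3037·0.05 + 0.1585·0.1 + 0.152·0.41 + 0.1946·0.44
      = 0.015185 + 0.01585 + 0.06232 + 0.085624 = 0.178979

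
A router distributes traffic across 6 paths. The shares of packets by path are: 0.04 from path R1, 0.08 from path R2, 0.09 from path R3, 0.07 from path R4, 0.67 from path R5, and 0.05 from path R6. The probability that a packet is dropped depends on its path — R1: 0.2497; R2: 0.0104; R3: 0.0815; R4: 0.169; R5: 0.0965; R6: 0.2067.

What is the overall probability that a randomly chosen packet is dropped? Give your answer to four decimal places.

0.1050

By the law of total probability,
P(L) = P(L|R1)·P(R1) + P(L|R2)·P(R2) + P(L|R3)·P(R3) + P(L|R4)·P(R4) + P(L|R5)·P(R5) + P(L|R6)·P(R6)
      = 0.2497·0.04 + 0.0104·0.08 + 0.0815·0.09 + 0.169·0.07 + 0.0965·0.67 + 0.2067·0.05
      = 0.009988 + 0.000832 + 0.007335 + 0.01183 + 0.064655 + 0.010335 = 0.104975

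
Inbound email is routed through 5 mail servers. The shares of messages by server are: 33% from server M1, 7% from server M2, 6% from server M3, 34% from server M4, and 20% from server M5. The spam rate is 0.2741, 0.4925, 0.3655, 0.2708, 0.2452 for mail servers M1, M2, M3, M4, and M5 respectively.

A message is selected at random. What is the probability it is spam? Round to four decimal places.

0.2880

P(S) = P(S|M1)·P(M1) + P(S|M2)·P(M2) + P(S|M3)·P(M3) + P(S|M4)·P(M4) + P(S|M5)·P(M5)
      = 0.2741·0.33 + 0.4925·0.07 + 0.3655·0.06 + 0.2708·0.34 + 0.2452·0.2
      = 0.090453 + 0.034475 + 0.02193 + 0.092072 + 0.04904 = 0.28797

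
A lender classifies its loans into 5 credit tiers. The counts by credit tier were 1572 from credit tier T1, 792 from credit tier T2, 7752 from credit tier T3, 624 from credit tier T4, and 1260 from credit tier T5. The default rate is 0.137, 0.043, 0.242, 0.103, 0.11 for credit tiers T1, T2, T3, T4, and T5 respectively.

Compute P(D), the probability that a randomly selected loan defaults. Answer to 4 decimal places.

Total: 1572 + 792 + 7752 + 624 + 1260 = 12000.
P(T1) = 1572/12000 = 0.131. P(T2) = 792/12000 = 0.066. P(T3) = 7752/12000 = 0.646. P(T4) = 624/12000 = 0.052. P(T5) = 1260/12000 = 0.105.
P(D) = P(D|T1)·P(T1) + P(D|T2)·P(T2) + P(D|T3)·P(T3) + P(D|T4)·P(T4) + P(D|T5)·P(T5)
      = 0.137·0.131 + 0.043·0.066 + 0.242·0.646 + 0.103·0.052 + 0.11·0.105
      = 0.017947 + 0.002838 + 0.156332 + 0.005356 + 0.01155 = 0.194023

P(D) ≈ 0.1940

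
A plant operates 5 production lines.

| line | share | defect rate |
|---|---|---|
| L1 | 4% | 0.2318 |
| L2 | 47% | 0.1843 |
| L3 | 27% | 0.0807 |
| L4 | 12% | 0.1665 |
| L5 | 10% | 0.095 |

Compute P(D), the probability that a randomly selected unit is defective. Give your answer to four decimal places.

0.1472

P(D) = P(D|L1)·P(L1) + P(D|L2)·P(L2) + P(D|L3)·P(L3) + P(D|L4)·P(L4) + P(D|L5)·P(L5)
      = 0.2318·0.04 + 0.1843·0.47 + 0.0807·0.27 + 0.1665·0.12 + 0.095·0.1
      = 0.009272 + 0.086621 + 0.021789 + 0.01998 + 0.0095 = 0.147162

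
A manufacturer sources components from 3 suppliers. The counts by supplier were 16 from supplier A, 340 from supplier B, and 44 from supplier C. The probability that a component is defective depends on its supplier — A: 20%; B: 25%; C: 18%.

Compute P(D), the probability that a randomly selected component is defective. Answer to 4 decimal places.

Total: 16 + 340 + 44 = 400.
P(A) = 16/400 = 0.04. P(B) = 340/400 = 0.85. P(C) = 44/400 = 0.11.
P(D) = P(D|A)·P(A) + P(D|B)·P(B) + P(D|C)·P(C)
      = 0.2·0.04 + 0.25·0.85 + 0.18·0.11
      = 0.008 + 0.2125 + 0.0198 = 0.2403

0.2403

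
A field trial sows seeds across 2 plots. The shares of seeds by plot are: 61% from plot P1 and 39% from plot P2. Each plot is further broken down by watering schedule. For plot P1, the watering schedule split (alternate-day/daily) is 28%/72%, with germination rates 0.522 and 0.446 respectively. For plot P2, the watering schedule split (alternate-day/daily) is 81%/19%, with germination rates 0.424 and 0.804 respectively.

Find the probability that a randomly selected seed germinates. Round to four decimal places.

P(G|P1) = 0.28·0.522 + 0.72·0.446 = 0.14616 + 0.32112 = 0.46728
P(G|P2) = 0.81·0.424 + 0.19·0.804 = 0.34344 + 0.15276 = 0.4962
Then overall,
P(G) = 0.61·0.46728 + 0.39·0.4962
      = 0.2850408 + 0.193518 = 0.4785588

P(G) ≈ 0.4786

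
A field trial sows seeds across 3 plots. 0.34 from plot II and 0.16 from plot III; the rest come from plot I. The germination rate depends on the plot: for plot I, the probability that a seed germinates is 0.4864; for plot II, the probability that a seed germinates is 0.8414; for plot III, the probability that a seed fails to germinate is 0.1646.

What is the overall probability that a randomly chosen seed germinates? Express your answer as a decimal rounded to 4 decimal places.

P(I) = 1 − (0.34 + 0.16) = 0.5.
P(G|III) = 1 − 0.1646 = 0.8354.
P(G) = P(G|I)·P(I) + P(G|II)·P(II) + P(G|III)·P(III)
      = 0.4864·0.5 + 0.8414·0.34 + 0.8354·0.16
      = 0.2432 + 0.286076 + 0.133664 = 0.66294

P(G) ≈ 0.6629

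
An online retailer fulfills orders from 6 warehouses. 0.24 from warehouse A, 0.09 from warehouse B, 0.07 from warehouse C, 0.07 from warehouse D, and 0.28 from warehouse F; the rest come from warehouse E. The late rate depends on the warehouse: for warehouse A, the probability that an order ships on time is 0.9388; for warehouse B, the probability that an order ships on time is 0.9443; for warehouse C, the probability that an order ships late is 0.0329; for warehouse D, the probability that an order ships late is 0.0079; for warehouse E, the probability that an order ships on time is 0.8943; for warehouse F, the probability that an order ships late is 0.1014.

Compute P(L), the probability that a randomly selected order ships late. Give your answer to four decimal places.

P(L) ≈ 0.0774

P(E) = 1 − (0.24 + 0.09 + 0.07 + 0.07 + 0.28) = 0.25.
P(L|A) = 1 − 0.9388 = 0.0612.
P(L|B) = 1 − 0.9443 = 0.0557.
P(L|E) = 1 − 0.8943 = 0.1057.
P(L) = P(L|A)·P(A) + P(L|B)·P(B) + P(L|C)·P(C) + P(L|D)·P(D) + P(L|E)·P(E) + P(L|F)·P(F)
      = 0.0612·0.24 + 0.0557·0.09 + 0.0329·0.07 + 0.0079·0.07 + 0.1057·0.25 + 0.1014·0.28
      = 0.014688 + 0.005013 + 0.002303 + 0.000553 + 0.026425 + 0.028392 = 0.077374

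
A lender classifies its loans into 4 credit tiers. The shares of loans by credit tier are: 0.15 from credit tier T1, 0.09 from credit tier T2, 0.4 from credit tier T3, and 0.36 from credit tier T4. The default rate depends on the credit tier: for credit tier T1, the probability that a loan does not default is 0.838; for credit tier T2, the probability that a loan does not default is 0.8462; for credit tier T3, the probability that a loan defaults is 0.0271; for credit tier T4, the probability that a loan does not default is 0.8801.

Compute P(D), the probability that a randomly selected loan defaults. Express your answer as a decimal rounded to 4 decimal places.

0.0921

P(D|T1) = 1 − 0.838 = 0.162.
P(D|T2) = 1 − 0.8462 = 0.1538.
P(D|T4) = 1 − 0.8801 = 0.1199.
Using total probability over the partition,
P(D) = P(D|T1)·P(T1) + P(D|T2)·P(T2) + P(D|T3)·P(T3) + P(D|T4)·P(T4)
      = 0.162·0.15 + 0.1538·0.09 + 0.0271·0.4 + 0.1199·0.36
      = 0.0243 + 0.013842 + 0.01084 + 0.043164 = 0.092146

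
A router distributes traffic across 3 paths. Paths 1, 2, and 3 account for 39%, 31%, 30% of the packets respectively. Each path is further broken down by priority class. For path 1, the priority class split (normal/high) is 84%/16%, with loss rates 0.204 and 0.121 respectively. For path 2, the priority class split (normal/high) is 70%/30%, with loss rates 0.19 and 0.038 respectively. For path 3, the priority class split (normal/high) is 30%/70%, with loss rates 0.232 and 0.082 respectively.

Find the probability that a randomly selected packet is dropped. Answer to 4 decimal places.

P(L|1) = 0.84·0.204 + 0.16·0.121 = 0.17136 + 0.01936 = 0.19072
P(L|2) = 0.7·0.19 + 0.3·0.038 = 0.133 + 0.0114 = 0.1444
P(L|3) = 0.3·0.232 + 0.7·0.082 = 0.0696 + 0.0574 = 0.127
By total probability over the outer partition,
P(L) = 0.39·0.19072 + 0.31·0.1444 + 0.3·0.127
      = 0.0743808 + 0.044764 + 0.0381 = 0.1572448

P(L) ≈ 0.1572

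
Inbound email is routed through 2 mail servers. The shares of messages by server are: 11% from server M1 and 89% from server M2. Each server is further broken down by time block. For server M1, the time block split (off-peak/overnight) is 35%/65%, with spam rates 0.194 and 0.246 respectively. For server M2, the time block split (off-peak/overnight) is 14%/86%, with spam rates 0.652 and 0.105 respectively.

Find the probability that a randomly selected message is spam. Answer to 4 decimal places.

P(S) ≈ 0.1867

P(S|M1) = 0.35·0.194 + 0.65·0.246 = 0.0679 + 0.1599 = 0.2278
P(S|M2) = 0.14·0.652 + 0.86·0.105 = 0.09128 + 0.0903 = 0.18158
By total probability over the outer partition,
P(S) = 0.11·0.2278 + 0.89·0.18158
      = 0.025058 + 0.1616062 = 0.1866642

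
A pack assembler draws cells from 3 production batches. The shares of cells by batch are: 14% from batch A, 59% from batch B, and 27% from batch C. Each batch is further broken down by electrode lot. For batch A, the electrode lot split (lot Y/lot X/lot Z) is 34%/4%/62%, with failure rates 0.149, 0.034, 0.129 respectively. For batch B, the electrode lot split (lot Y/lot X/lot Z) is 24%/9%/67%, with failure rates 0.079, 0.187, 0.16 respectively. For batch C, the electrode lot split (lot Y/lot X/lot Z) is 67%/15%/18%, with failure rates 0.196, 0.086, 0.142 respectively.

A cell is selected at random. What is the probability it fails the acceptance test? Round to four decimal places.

P(F) ≈ 0.1487

P(F|A) = 0.34·0.149 + 0.04·0.034 + 0.62·0.129 = 0.05066 + 0.00136 + 0.07998 = 0.132
P(F|B) = 0.24·0.079 + 0.09·0.187 + 0.67·0.16 = 0.01896 + 0.01683 + 0.1072 = 0.14299
P(F|C) = 0.67·0.196 + 0.15·0.086 + 0.18·0.142 = 0.13132 + 0.0129 + 0.02556 = 0.16978
Then overall,
P(F) = 0.14·0.132 + 0.59·0.14299 + 0.27·0.16978
      = 0.01848 + 0.0843641 + 0.0458406 = 0.1486847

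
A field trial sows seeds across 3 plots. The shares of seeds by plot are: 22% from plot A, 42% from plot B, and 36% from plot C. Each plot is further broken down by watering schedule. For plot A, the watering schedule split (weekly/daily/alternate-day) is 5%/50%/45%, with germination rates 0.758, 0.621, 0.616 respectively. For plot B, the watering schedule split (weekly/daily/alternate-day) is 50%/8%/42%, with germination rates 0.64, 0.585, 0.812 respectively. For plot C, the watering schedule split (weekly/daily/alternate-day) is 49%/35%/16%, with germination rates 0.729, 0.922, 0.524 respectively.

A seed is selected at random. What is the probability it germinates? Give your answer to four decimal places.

P(G|A) = 0.05·0.758 + 0.5·0.621 + 0.45·0.616 = 0.0379 + 0.3105 + 0.2772 = 0.6256
P(G|B) = 0.5·0.64 + 0.08·0.585 + 0.42·0.812 = 0.32 + 0.0468 + 0.34104 = 0.70784
P(G|C) = 0.49·0.729 + 0.35·0.922 + 0.16·0.524 = 0.35721 + 0.3227 + 0.08384 = 0.76375
Then overall,
P(G) = 0.22·0.6256 + 0.42·0.70784 + 0.36·0.76375
      = 0.137632 + 0.2972928 + 0.27495 = 0.7098748

P(G) ≈ 0.7099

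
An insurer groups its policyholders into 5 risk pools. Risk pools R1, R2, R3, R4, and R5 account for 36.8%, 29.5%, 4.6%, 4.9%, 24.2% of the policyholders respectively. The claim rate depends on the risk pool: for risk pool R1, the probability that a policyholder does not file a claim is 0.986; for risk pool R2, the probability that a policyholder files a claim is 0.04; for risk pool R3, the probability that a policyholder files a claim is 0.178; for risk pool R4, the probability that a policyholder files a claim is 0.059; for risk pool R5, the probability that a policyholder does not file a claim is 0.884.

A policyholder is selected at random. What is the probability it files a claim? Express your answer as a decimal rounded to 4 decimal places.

P(C|R1) = 1 − 0.986 = 0.014.
P(C|R5) = 1 − 0.884 = 0.116.
By the law of total probability,
P(C) = P(C|R1)·P(R1) + P(C|R2)·P(R2) + P(C|R3)·P(R3) + P(C|R4)·P(R4) + P(C|R5)·P(R5)
      = 0.014·0.368 + 0.04·0.295 + 0.178·0.046 + 0.059·0.049 + 0.116·0.242
      = 0.005152 + 0.0118 + 0.008188 + 0.002891 + 0.028072 = 0.056103

0.0561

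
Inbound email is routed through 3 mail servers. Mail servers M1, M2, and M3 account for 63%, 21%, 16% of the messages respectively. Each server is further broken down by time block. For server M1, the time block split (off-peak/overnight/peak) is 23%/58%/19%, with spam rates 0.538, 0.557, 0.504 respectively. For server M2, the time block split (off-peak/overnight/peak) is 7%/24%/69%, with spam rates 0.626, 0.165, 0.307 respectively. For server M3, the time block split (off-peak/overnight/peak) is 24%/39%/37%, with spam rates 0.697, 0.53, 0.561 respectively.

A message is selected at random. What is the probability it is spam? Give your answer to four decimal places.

0.4969

P(S|M1) = 0.23·0.538 + 0.58·0.557 + 0.19·0.504 = 0.12374 + 0.32306 + 0.09576 = 0.54256
P(S|M2) = 0.07·0.626 + 0.24·0.165 + 0.69·0.307 = 0.04382 + 0.0396 + 0.21183 = 0.29525
P(S|M3) = 0.24·0.697 + 0.39·0.53 + 0.37·0.561 = 0.16728 + 0.2067 + 0.20757 = 0.58155
Then overall,
P(S) = 0.63·0.54256 + 0.21·0.29525 + 0.16·0.58155
      = 0.3418128 + 0.0620025 + 0.093048 = 0.4968633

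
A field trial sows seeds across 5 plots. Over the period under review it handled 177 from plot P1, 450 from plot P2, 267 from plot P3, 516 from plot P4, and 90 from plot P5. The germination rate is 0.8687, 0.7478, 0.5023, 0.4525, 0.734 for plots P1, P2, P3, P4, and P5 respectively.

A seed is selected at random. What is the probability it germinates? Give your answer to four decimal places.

P(G) ≈ 0.6160

Total: 177 + 450 + 267 + 516 + 90 = 1500.
P(P1) = 177/1500 = 0.118. P(P2) = 450/1500 = 0.3. P(P3) = 267/1500 = 0.178. P(P4) = 516/1500 = 0.344. P(P5) = 90/1500 = 0.06.
P(G) = P(G|P1)·P(P1) + P(G|P2)·P(P2) + P(G|P3)·P(P3) + P(G|P4)·P(P4) + P(G|P5)·P(P5)
      = 0.8687·0.118 + 0.7478·0.3 + 0.5023·0.178 + 0.4525·0.344 + 0.734·0.06
      = 0.1025066 + 0.22434 + 0.0894094 + 0.15566 + 0.04404 = 0.615956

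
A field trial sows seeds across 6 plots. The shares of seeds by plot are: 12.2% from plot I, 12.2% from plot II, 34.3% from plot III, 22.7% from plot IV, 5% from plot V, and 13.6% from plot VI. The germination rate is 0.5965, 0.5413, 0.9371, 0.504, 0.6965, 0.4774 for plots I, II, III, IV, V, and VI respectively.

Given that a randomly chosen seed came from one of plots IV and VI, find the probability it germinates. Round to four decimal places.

Let S = {IV, VI}.
P(S) = 0.227 + 0.136 = 0.363.
P(G ∩ S) = 0.504·0.227 + 0.4774·0.136 = 0.114408 + 0.0649264 = 0.1793344.
P(G | S) = 0.1793344 / 0.363 = 0.494034…

P(G|S) ≈ 0.4940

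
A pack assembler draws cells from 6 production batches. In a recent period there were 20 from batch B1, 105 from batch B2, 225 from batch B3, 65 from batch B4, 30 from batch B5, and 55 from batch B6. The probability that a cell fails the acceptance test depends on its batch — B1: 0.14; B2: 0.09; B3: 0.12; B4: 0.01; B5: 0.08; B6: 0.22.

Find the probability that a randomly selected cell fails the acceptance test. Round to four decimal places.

Total: 20 + 105 + 225 + 65 + 30 + 55 = 500.
P(B1) = 20/500 = 0.04. P(B2) = 105/500 = 0.21. P(B3) = 225/500 = 0.45. P(B4) = 65/500 = 0.13. P(B5) = 30/500 = 0.06. P(B6) = 55/500 = 0.11.
P(F) = P(F|B1)·P(B1) + P(F|B2)·P(B2) + P(F|B3)·P(B3) + P(F|B4)·P(B4) + P(F|B5)·P(B5) + P(F|B6)·P(B6)
      = 0.14·0.04 + 0.09·0.21 + 0.12·0.45 + 0.01·0.13 + 0.08·0.06 + 0.22·0.11
      = 0.0056 + 0.0189 + 0.054 + 0.0013 + 0.0048 + 0.0242 = 0.1088

P(F) ≈ 0.1088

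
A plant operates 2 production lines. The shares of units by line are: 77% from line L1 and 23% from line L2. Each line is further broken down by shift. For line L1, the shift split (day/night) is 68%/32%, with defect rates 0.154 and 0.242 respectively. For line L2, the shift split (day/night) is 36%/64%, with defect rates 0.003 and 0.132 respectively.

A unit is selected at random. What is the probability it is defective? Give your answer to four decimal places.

P(D|L1) = 0.68·0.154 + 0.32·0.242 = 0.10472 + 0.07744 = 0.18216
P(D|L2) = 0.36·0.003 + 0.64·0.132 = 0.00108 + 0.08448 = 0.08556
By total probability over the outer partition,
P(D) = 0.77·0.18216 + 0.23·0.08556
      = 0.1402632 + 0.0196788 = 0.159942

0.1599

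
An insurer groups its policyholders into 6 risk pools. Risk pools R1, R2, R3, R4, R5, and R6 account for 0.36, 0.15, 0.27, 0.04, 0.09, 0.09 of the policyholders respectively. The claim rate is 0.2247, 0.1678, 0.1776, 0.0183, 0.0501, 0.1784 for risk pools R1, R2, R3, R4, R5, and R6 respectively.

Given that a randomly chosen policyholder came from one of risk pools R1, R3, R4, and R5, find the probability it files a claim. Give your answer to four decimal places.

0.1764

Let S = {R1, R3, R4, R5}.
P(S) = 0.36 + 0.27 + 0.04 + 0.09 = 0.76.
P(C ∩ S) = 0.2247·0.36 + 0.1776·0.27 + 0.0183·0.04 + 0.0501·0.09 = 0.080892 + 0.047952 + 0.000732 + 0.004509 = 0.134085.
P(C | S) = 0.134085 / 0.76 = 0.176428…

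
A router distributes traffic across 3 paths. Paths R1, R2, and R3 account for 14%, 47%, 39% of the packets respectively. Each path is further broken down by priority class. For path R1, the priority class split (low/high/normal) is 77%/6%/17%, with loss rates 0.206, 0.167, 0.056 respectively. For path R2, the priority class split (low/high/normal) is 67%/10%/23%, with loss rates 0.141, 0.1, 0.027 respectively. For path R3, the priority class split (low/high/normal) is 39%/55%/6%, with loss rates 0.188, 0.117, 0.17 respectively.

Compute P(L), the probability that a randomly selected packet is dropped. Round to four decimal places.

P(L|R1) = 0.77·0.206 + 0.06·0.167 + 0.17·0.056 = 0.15862 + 0.01002 + 0.00952 = 0.17816
P(L|R2) = 0.67·0.141 + 0.1·0.1 + 0.23·0.027 = 0.09447 + 0.01 + 0.00621 = 0.11068
P(L|R3) = 0.39·0.188 + 0.55·0.117 + 0.06·0.17 = 0.07332 + 0.06435 + 0.0102 = 0.14787
Then overall,
P(L) = 0.14·0.17816 + 0.47·0.11068 + 0.39·0.14787
      = 0.0249424 + 0.0520196 + 0.0576693 = 0.1346313

P(L) ≈ 0.1346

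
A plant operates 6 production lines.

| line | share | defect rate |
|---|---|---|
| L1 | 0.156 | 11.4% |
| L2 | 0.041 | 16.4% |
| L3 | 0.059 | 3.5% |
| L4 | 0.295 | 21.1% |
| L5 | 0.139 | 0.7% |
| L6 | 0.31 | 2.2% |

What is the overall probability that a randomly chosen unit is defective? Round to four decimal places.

0.0966

By the law of total probability,
P(D) = P(D|L1)·P(L1) + P(D|L2)·P(L2) + P(D|L3)·P(L3) + P(D|L4)·P(L4) + P(D|L5)·P(L5) + P(D|L6)·P(L6)
      = 0.114·0.156 + 0.164·0.041 + 0.035·0.059 + 0.211·0.295 + 0.007·0.139 + 0.022·0.31
      = 0.017784 + 0.006724 + 0.002065 + 0.062245 + 0.000973 + 0.00682 = 0.096611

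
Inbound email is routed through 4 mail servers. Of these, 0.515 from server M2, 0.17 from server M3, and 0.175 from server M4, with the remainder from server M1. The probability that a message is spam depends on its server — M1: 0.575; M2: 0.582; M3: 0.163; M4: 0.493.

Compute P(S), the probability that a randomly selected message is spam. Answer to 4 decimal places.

P(S) ≈ 0.4942

P(M1) = 1 − (0.515 + 0.17 + 0.175) = 0.14.
P(S) = P(S|M1)·P(M1) + P(S|M2)·P(M2) + P(S|M3)·P(M3) + P(S|M4)·P(M4)
      = 0.575·0.14 + 0.582·0.515 + 0.163·0.17 + 0.493·0.175
      = 0.0805 + 0.29973 + 0.02771 + 0.086275 = 0.494215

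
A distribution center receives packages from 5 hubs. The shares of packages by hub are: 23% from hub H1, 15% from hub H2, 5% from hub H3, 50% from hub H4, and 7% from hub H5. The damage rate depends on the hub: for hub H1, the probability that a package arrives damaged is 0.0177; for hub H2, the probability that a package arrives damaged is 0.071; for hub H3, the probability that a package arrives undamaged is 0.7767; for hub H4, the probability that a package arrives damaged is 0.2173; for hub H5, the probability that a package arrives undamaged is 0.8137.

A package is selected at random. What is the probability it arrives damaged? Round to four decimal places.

P(D|H3) = 1 − 0.7767 = 0.2233.
P(D|H5) = 1 − 0.8137 = 0.1863.
Summing over the partition,
P(D) = P(D|H1)·P(H1) + P(D|H2)·P(H2) + P(D|H3)·P(H3) + P(D|H4)·P(H4) + P(D|H5)·P(H5)
      = 0.0177·0.23 + 0.071·0.15 + 0.2233·0.05 + 0.2173·0.5 + 0.1863·0.07
      = 0.004071 + 0.01065 + 0.011165 + 0.10865 + 0.013041 = 0.147577

0.1476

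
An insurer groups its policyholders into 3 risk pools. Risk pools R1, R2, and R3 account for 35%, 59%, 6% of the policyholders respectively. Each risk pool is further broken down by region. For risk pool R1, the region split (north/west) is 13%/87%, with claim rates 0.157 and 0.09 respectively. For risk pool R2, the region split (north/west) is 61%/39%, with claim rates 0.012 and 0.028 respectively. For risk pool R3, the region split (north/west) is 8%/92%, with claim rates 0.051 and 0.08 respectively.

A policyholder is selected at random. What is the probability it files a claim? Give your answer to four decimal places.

P(C|R1) = 0.13·0.157 + 0.87·0.09 = 0.02041 + 0.0783 = 0.09871
P(C|R2) = 0.61·0.012 + 0.39·0.028 = 0.00732 + 0.01092 = 0.01824
P(C|R3) = 0.08·0.051 + 0.92·0.08 = 0.00408 + 0.0736 = 0.07768
Then overall,
P(C) = 0.35·0.09871 + 0.59·0.01824 + 0.06·0.07768
      = 0.0345485 + 0.0107616 + 0.0046608 = 0.0499709

0.0500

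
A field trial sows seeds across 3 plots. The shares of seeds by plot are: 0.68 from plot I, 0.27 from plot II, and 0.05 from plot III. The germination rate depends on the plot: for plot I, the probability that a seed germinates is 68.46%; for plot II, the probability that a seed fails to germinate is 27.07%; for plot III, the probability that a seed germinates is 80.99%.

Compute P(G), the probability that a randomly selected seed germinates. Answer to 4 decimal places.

P(G|II) = 1 − 0.2707 = 0.7293.
P(G) = P(G|I)·P(I) + P(G|II)·P(II) + P(G|III)·P(III)
      = 0.6846·0.68 + 0.7293·0.27 + 0.8099·0.05
      = 0.465528 + 0.196911 + 0.040495 = 0.702934

P(G) ≈ 0.7029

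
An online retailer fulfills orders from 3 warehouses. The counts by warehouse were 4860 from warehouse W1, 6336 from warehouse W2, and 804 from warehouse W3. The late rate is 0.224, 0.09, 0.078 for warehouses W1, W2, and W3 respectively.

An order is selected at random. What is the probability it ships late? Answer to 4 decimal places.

Total: 4860 + 6336 + 804 = 12000.
P(W1) = 4860/12000 = 0.405. P(W2) = 6336/12000 = 0.528. P(W3) = 804/12000 = 0.067.
P(L) = P(L|W1)·P(W1) + P(L|W2)·P(W2) + P(L|W3)·P(W3)
      = 0.224·0.405 + 0.09·0.528 + 0.078·0.067
      = 0.09072 + 0.04752 + 0.005226 = 0.143466

0.1435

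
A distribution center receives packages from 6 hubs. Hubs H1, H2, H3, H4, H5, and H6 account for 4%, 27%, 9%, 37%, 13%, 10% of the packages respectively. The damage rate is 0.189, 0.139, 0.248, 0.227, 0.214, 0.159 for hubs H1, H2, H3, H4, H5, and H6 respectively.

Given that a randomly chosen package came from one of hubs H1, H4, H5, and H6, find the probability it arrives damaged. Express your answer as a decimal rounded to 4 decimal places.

Let S = {H1, H4, H5, H6}.
P(S) = 0.04 + 0.37 + 0.13 + 0.1 = 0.64.
P(D ∩ S) = 0.189·0.04 + 0.227·0.37 + 0.214·0.13 + 0.159·0.1 = 0.00756 + 0.08399 + 0.02782 + 0.0159 = 0.13527.
P(D | S) = 0.13527 / 0.64 = 0.211359…

0.2114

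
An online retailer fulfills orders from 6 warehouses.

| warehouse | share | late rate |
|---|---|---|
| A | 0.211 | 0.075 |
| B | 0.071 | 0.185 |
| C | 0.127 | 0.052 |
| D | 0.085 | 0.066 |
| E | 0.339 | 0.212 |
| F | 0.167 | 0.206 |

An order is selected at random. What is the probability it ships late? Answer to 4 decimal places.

0.1474

P(L) = P(L|A)·P(A) + P(L|B)·P(B) + P(L|C)·P(C) + P(L|D)·P(D) + P(L|E)·P(E) + P(L|F)·P(F)
      = 0.075·0.211 + 0.185·0.071 + 0.052·0.127 + 0.066·0.085 + 0.212·0.339 + 0.206·0.167
      = 0.015825 + 0.013135 + 0.006604 + 0.00561 + 0.071868 + 0.034402 = 0.147444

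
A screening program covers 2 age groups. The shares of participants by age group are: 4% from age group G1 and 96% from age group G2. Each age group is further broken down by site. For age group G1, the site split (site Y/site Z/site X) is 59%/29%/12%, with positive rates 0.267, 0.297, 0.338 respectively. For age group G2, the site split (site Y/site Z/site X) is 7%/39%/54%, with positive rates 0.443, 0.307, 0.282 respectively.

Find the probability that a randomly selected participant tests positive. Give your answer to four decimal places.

P(T) ≈ 0.3023

P(T|G1) = 0.59·0.267 + 0.29·0.297 + 0.12·0.338 = 0.15753 + 0.08613 + 0.04056 = 0.28422
P(T|G2) = 0.07·0.443 + 0.39·0.307 + 0.54·0.282 = 0.03101 + 0.11973 + 0.15228 = 0.30302
Then overall,
P(T) = 0.04·0.28422 + 0.96·0.30302
      = 0.0113688 + 0.2908992 = 0.302268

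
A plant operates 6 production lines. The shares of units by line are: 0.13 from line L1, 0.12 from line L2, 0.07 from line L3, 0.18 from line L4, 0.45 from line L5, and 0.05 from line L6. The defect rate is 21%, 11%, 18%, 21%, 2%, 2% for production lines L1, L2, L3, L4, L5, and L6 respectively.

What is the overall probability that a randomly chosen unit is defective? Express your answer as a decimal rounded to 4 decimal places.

P(D) ≈ 0.1009

P(D) = P(D|L1)·P(L1) + P(D|L2)·P(L2) + P(D|L3)·P(L3) + P(D|L4)·P(L4) + P(D|L5)·P(L5) + P(D|L6)·P(L6)
      = 0.21·0.13 + 0.11·0.12 + 0.18·0.07 + 0.21·0.18 + 0.02·0.45 + 0.02·0.05
      = 0.0273 + 0.0132 + 0.0126 + 0.0378 + 0.009 + 0.001 = 0.1009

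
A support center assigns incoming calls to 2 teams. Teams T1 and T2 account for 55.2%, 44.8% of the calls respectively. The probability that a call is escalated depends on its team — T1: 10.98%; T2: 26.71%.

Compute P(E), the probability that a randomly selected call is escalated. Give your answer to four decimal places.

P(E) = P(E|T1)·P(T1) + P(E|T2)·P(T2)
      = 0.1098·0.552 + 0.2671·0.448
      = 0.0606096 + 0.1196608 = 0.1802704

P(E) ≈ 0.1803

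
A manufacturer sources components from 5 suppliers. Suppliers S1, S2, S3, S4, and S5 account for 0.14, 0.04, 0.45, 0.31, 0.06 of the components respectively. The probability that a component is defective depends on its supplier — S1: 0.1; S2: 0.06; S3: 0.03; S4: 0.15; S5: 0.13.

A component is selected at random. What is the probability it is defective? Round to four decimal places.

P(D) ≈ 0.0842

P(D) = P(D|S1)·P(S1) + P(D|S2)·P(S2) + P(D|S3)·P(S3) + P(D|S4)·P(S4) + P(D|S5)·P(S5)
      = 0.1·0.14 + 0.06·0.04 + 0.03·0.45 + 0.15·0.31 + 0.13·0.06
      = 0.014 + 0.0024 + 0.0135 + 0.0465 + 0.0078 = 0.0842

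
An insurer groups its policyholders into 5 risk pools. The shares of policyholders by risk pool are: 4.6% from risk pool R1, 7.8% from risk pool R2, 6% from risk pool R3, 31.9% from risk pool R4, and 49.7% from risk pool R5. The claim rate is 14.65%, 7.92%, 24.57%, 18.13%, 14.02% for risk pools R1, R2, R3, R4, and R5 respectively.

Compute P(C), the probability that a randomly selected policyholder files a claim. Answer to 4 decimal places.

P(C) = P(C|R1)·P(R1) + P(C|R2)·P(R2) + P(C|R3)·P(R3) + P(C|R4)·P(R4) + P(C|R5)·P(R5)
      = 0.1465·0.046 + 0.0792·0.078 + 0.2457·0.06 + 0.1813·0.319 + 0.1402·0.497
      = 0.006739 + 0.0061776 + 0.014742 + 0.0578347 + 0.0696794 = 0.1551727

P(C) ≈ 0.1552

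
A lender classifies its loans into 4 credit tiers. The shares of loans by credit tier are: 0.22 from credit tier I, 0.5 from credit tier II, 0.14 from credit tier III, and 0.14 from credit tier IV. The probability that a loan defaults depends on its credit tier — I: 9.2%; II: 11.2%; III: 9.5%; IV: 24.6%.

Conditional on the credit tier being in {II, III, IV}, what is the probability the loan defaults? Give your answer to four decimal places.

P(D|S) ≈ 0.1330

Let S = {II, III, IV}.
P(S) = 0.5 + 0.14 + 0.14 = 0.78.
P(D ∩ S) = 0.112·0.5 + 0.095·0.14 + 0.246·0.14 = 0.056 + 0.0133 + 0.03444 = 0.10374.
P(D | S) = 0.10374 / 0.78 = 0.133000…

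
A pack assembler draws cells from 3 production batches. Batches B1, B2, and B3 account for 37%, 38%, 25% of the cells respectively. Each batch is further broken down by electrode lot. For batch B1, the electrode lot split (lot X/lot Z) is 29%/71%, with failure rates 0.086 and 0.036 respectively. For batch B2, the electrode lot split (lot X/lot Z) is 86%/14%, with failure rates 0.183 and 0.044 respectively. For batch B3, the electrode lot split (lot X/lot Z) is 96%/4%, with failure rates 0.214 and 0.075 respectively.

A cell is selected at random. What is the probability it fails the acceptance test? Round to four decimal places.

P(F) ≈ 0.1329

P(F|B1) = 0.29·0.086 + 0.71·0.036 = 0.02494 + 0.02556 = 0.0505
P(F|B2) = 0.86·0.183 + 0.14·0.044 = 0.15738 + 0.00616 = 0.16354
P(F|B3) = 0.96·0.214 + 0.04·0.075 = 0.20544 + 0.003 = 0.20844
By total probability over the outer partition,
P(F) = 0.37·0.0505 + 0.38·0.16354 + 0.25·0.20844
      = 0.018685 + 0.0621452 + 0.05211 = 0.1329402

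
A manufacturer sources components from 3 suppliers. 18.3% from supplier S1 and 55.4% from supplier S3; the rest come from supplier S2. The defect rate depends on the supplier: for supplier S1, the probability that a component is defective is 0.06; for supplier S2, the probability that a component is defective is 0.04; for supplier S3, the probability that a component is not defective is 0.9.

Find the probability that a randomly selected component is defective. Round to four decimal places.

P(D) ≈ 0.0769

P(S2) = 1 − (0.183 + 0.554) = 0.263.
P(D|S3) = 1 − 0.9 = 0.1.
By the law of total probability,
P(D) = P(D|S1)·P(S1) + P(D|S2)·P(S2) + P(D|S3)·P(S3)
      = 0.06·0.183 + 0.04·0.263 + 0.1·0.554
      = 0.01098 + 0.01052 + 0.0554 = 0.0769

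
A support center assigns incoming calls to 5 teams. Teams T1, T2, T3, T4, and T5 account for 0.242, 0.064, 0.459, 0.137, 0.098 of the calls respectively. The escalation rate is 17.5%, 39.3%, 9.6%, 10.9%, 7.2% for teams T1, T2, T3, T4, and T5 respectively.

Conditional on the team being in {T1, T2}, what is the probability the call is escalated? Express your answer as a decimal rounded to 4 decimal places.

Let S = {T1, T2}.
P(S) = 0.242 + 0.064 = 0.306.
P(E ∩ S) = 0.175·0.242 + 0.393·0.064 = 0.04235 + 0.025152 = 0.067502.
P(E | S) = 0.067502 / 0.306 = 0.220595…

P(E|S) ≈ 0.2206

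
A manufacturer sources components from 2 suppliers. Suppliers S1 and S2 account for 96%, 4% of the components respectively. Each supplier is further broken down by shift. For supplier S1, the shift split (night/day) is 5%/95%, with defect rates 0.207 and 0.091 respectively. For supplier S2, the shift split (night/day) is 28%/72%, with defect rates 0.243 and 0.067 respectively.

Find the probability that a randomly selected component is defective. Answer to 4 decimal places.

P(D|S1) = 0.05·0.207 + 0.95·0.091 = 0.01035 + 0.08645 = 0.0968
P(D|S2) = 0.28·0.243 + 0.72·0.067 = 0.06804 + 0.04824 = 0.11628
By total probability over the outer partition,
P(D) = 0.96·0.0968 + 0.04·0.11628
      = 0.092928 + 0.0046512 = 0.0975792

P(D) ≈ 0.0976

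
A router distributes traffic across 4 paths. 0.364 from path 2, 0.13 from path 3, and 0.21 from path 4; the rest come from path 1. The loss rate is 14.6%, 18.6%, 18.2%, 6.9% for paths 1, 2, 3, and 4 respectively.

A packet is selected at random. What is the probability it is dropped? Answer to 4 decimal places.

P(L) ≈ 0.1491

P(1) = 1 − (0.364 + 0.13 + 0.21) = 0.296.
Using total probability over the partition,
P(L) = P(L|1)·P(1) + P(L|2)·P(2) + P(L|3)·P(3) + P(L|4)·P(4)
      = 0.146·0.296 + 0.186·0.364 + 0.182·0.13 + 0.069·0.21
      = 0.043216 + 0.067704 + 0.02366 + 0.01449 = 0.14907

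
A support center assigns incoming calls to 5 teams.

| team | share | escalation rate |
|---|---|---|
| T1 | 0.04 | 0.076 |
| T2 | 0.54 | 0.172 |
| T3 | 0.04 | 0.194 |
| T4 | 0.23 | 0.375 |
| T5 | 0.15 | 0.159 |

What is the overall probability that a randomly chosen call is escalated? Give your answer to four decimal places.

P(E) = P(E|T1)·P(T1) + P(E|T2)·P(T2) + P(E|T3)·P(T3) + P(E|T4)·P(T4) + P(E|T5)·P(T5)
      = 0.076·0.04 + 0.172·0.54 + 0.194·0.04 + 0.375·0.23 + 0.159·0.15
      = 0.00304 + 0.09288 + 0.00776 + 0.08625 + 0.02385 = 0.21378

0.2138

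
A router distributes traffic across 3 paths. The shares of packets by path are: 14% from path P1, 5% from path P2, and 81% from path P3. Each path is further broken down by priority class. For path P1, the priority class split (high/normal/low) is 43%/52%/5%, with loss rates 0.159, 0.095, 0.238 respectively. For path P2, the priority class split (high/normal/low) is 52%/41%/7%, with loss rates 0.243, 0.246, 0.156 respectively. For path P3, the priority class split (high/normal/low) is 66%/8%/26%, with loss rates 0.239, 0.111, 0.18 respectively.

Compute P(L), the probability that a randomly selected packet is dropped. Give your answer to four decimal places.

P(L) ≈ 0.2029

P(L|P1) = 0.43·0.159 + 0.52·0.095 + 0.05·0.238 = 0.06837 + 0.0494 + 0.0119 = 0.12967
P(L|P2) = 0.52·0.243 + 0.41·0.246 + 0.07·0.156 = 0.12636 + 0.10086 + 0.01092 = 0.23814
P(L|P3) = 0.66·0.239 + 0.08·0.111 + 0.26·0.18 = 0.15774 + 0.00888 + 0.0468 = 0.21342
By total probability over the outer partition,
P(L) = 0.14·0.12967 + 0.05·0.23814 + 0.81·0.21342
      = 0.0181538 + 0.011907 + 0.1728702 = 0.202931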